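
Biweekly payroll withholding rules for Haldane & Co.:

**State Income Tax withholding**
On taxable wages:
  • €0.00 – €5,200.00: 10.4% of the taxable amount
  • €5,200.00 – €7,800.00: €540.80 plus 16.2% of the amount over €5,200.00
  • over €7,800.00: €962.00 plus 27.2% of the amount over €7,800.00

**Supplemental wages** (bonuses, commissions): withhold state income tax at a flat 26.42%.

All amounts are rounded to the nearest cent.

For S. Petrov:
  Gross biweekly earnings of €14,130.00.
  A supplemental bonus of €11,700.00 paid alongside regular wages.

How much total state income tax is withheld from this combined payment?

State Income Tax: taxable = €14,130.00
  €962.00 + 27.2% × (€14,130.00 − €7,800.00) = €962.00 + 27.2% × €6,330.00 = €2,683.76
Supplemental (26.42% flat on bonus): 26.42% × €11,700.00 = €3,091.14
Total state income tax: €2,683.76 + €3,091.14 = €5,774.90

€5,774.90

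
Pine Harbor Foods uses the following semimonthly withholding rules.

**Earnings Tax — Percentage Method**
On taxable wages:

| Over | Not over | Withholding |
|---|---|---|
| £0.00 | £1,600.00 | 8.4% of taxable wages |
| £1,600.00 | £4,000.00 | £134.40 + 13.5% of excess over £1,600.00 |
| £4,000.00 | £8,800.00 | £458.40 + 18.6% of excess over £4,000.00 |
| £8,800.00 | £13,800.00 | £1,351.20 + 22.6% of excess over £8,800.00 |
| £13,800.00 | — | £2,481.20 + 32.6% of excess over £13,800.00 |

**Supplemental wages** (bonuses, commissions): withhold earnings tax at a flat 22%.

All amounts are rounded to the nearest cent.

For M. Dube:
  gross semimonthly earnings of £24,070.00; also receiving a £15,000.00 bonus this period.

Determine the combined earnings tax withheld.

Earnings Tax: taxable = £24,070.00
  £2,481.20 + 32.6% × (£24,070.00 − £13,800.00) = £2,481.20 + 32.6% × £10,270.00 = £5,829.22
Supplemental (22% flat on bonus): 22% × £15,000.00 = £3,300.00
Total earnings tax: £5,829.22 + £3,300.00 = £9,129.22

£9,129.22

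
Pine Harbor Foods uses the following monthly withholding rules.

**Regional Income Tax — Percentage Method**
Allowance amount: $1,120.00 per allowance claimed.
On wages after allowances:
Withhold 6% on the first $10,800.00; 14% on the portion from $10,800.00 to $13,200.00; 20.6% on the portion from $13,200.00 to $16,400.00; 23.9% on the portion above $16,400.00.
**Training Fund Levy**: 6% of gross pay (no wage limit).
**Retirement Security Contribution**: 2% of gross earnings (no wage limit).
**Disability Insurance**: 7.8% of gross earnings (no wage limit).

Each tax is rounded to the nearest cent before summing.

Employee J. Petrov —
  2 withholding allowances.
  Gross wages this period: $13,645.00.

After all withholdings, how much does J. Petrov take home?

$10,756.39

Regional Income Tax: taxable = $13,645.00 − 2×$1,120.00 = $11,405.00
  $648.00 + 14% × ($11,405.00 − $10,800.00) = $648.00 + 14% × $605.00 = $732.70
Training Fund Levy: 6% × $13,645.00 = $818.70
Retirement Security Contribution: 2% × $13,645.00 = $272.90
Disability Insurance: 7.8% × $13,645.00 = $1,064.31
Total withheld: $732.70 + $818.70 + $272.90 + $1,064.31 = $2,888.61
Net pay: $13,645.00 − $2,888.61 = $10,756.39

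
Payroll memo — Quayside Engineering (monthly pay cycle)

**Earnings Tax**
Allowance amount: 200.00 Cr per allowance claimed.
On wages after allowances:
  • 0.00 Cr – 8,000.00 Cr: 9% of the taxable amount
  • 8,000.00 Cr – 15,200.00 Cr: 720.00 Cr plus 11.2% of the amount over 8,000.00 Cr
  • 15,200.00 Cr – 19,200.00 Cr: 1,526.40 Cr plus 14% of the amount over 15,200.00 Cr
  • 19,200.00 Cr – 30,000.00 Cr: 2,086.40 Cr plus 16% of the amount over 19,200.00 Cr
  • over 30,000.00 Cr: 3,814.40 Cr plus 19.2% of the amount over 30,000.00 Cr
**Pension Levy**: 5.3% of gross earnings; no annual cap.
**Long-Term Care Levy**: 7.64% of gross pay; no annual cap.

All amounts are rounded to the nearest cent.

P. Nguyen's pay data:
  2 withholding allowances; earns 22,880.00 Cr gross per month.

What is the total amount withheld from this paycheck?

5,571.87 Cr

Earnings Tax: taxable = 22,880.00 Cr − 2×200.00 Cr = 22,480.00 Cr
  2,086.40 Cr + 16% × (22,480.00 Cr − 19,200.00 Cr) = 2,086.40 Cr + 16% × 3,280.00 Cr = 2,611.20 Cr
Pension Levy: 5.3% × 22,880.00 Cr = 1,212.64 Cr
Long-Term Care Levy: 7.64% × 22,880.00 Cr = 1,748.03 Cr
Total: 2,611.20 Cr + 1,212.64 Cr + 1,748.03 Cr = 5,571.87 Cr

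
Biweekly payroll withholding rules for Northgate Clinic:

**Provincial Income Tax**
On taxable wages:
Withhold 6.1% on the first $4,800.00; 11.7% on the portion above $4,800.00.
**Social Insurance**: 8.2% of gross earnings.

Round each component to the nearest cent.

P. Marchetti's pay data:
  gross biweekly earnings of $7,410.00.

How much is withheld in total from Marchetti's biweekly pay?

Provincial Income Tax: taxable = $7,410.00
  $292.80 + 11.7% × ($7,410.00 − $4,800.00) = $292.80 + 11.7% × $2,610.00 = $598.17
Social Insurance: 8.2% × $7,410.00 = $607.62
Total: $598.17 + $607.62 = $1,205.79

$1,205.79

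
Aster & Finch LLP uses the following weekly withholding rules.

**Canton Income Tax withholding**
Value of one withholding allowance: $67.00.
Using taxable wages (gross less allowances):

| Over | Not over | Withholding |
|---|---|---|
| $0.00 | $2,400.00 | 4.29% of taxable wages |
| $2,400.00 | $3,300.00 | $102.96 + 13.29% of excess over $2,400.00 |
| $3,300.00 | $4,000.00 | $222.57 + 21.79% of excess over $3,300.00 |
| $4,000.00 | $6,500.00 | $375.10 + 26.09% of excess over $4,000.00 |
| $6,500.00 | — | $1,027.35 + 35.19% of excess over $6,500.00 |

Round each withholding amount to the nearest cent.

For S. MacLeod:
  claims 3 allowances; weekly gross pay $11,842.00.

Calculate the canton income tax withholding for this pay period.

$2,836.47

Canton Income Tax: taxable = $11,842.00 − 3×$67.00 = $11,641.00
  $1,027.35 + 35.19% × ($11,641.00 − $6,500.00) = $1,027.35 + 35.19% × $5,141.00 = $2,836.47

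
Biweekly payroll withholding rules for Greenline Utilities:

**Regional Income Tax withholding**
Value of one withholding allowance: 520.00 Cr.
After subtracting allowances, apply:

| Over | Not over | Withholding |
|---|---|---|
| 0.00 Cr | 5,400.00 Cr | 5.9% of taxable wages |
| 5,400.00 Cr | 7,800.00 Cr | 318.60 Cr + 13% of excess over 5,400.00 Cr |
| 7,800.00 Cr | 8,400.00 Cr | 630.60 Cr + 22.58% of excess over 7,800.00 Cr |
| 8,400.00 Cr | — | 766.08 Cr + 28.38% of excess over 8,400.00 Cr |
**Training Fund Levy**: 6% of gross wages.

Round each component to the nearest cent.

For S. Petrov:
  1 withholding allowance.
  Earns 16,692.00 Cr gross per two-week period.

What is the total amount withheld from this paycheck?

Regional Income Tax: taxable = 16,692.00 Cr − 1×520.00 Cr = 16,172.00 Cr
  766.08 Cr + 28.38% × (16,172.00 Cr − 8,400.00 Cr) = 766.08 Cr + 28.38% × 7,772.00 Cr = 2,971.77 Cr
Training Fund Levy: 6% × 16,692.00 Cr = 1,001.52 Cr
Total: 2,971.77 Cr + 1,001.52 Cr = 3,973.29 Cr

3,973.29 Cr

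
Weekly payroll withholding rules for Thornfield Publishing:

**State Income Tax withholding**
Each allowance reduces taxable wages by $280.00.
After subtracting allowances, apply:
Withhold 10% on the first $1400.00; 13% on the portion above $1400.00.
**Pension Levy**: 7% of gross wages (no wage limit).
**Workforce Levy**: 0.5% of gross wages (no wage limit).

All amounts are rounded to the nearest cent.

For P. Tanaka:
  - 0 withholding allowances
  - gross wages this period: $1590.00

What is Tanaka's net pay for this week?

$1306.05

State Income Tax: taxable = $1590.00
  $140.00 + 13% × ($1590.00 − $1400.00) = $140.00 + 13% × $190.00 = $164.70
Pension Levy: 7% × $1590.00 = $111.30
Workforce Levy: 0.5% × $1590.00 = $7.95
Total withheld: $164.70 + $111.30 + $7.95 = $283.95
Net pay: $1590.00 − $283.95 = $1306.05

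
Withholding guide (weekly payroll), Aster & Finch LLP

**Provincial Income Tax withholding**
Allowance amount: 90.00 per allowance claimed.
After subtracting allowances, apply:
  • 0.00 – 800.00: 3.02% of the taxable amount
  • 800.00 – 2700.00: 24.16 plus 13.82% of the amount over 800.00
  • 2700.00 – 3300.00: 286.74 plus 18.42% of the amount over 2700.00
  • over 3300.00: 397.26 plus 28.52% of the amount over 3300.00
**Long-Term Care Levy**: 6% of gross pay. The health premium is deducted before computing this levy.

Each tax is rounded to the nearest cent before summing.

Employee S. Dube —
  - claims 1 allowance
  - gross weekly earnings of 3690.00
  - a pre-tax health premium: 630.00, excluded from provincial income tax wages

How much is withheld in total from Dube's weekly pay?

520.07

Provincial Income Tax: taxable = 3690.00 − 630.00 − 1×90.00 = 2970.00
  286.74 + 18.42% × (2970.00 − 2700.00) = 286.74 + 18.42% × 270.00 = 336.47
Long-Term Care Levy: 6% × 3060.00 = 183.60
Total: 336.47 + 183.60 = 520.07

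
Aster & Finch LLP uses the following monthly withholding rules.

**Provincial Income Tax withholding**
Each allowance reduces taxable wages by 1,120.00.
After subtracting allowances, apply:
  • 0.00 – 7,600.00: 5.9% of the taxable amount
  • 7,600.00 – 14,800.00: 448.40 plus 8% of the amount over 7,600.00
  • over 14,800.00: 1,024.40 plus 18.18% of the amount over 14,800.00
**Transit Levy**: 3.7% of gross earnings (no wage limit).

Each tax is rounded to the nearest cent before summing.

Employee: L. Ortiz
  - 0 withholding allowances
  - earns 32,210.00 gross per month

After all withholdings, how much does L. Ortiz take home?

26,828.69

Provincial Income Tax: taxable = 32,210.00
  1,024.40 + 18.18% × (32,210.00 − 14,800.00) = 1,024.40 + 18.18% × 17,410.00 = 4,189.54
Transit Levy: 3.7% × 32,210.00 = 1,191.77
Total withheld: 4,189.54 + 1,191.77 = 5,381.31
Net pay: 32,210.00 − 5,381.31 = 26,828.69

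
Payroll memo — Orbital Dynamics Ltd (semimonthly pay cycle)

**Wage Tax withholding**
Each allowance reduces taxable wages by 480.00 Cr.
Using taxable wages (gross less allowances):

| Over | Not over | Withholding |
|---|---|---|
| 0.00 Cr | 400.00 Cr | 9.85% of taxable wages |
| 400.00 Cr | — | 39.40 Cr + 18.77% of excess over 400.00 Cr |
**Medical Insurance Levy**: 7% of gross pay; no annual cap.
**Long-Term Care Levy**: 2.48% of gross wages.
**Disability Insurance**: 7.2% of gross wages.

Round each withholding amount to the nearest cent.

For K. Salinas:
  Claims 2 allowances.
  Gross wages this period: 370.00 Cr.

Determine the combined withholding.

Wage Tax: taxable = 370.00 Cr − 2×480.00 Cr = -590.00 Cr
  Taxable ≤ 0 → 0.00 Cr
Medical Insurance Levy: 7% × 370.00 Cr = 25.90 Cr
Long-Term Care Levy: 2.48% × 370.00 Cr = 9.18 Cr
Disability Insurance: 7.2% × 370.00 Cr = 26.64 Cr
Total: 0.00 Cr + 25.90 Cr + 9.18 Cr + 26.64 Cr = 61.72 Cr

61.72 Cr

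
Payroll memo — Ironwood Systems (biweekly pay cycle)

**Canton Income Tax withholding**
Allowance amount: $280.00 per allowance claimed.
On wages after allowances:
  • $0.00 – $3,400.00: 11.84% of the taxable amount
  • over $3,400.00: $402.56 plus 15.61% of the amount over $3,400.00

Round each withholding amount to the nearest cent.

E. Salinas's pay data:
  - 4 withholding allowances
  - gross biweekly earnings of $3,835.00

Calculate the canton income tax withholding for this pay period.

Canton Income Tax: taxable = $3,835.00 − 4×$280.00 = $2,715.00
  11.84% × $2,715.00 = $321.46

$321.46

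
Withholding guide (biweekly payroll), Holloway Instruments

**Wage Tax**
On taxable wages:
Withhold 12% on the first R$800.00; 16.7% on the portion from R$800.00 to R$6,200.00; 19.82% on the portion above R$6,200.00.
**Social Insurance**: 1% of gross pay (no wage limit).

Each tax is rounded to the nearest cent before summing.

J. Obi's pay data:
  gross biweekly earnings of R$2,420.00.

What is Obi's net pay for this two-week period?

R$2,029.26

Wage Tax: taxable = R$2,420.00
  R$96.00 + 16.7% × (R$2,420.00 − R$800.00) = R$96.00 + 16.7% × R$1,620.00 = R$366.54
Social Insurance: 1% × R$2,420.00 = R$24.20
Total withheld: R$366.54 + R$24.20 = R$390.74
Net pay: R$2,420.00 − R$390.74 = R$2,029.26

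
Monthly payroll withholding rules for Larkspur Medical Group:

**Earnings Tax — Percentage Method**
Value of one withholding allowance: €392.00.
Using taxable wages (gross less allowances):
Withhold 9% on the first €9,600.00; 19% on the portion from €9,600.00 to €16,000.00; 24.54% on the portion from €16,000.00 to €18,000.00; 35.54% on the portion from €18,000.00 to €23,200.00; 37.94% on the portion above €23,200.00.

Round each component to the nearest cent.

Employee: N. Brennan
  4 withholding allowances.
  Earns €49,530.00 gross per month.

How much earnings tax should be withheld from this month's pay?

Earnings Tax: taxable = €49,530.00 − 4×€392.00 = €47,962.00
  €4,418.88 + 37.94% × (€47,962.00 − €23,200.00) = €4,418.88 + 37.94% × €24,762.00 = €13,813.58

€13,813.58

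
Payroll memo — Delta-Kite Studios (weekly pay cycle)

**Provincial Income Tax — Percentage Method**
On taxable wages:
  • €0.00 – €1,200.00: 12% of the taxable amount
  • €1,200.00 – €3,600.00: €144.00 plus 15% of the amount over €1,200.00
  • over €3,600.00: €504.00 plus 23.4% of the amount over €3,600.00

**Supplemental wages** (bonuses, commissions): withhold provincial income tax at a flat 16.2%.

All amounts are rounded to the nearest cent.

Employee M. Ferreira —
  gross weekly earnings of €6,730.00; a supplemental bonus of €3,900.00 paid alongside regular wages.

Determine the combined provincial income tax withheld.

Provincial Income Tax: taxable = €6,730.00
  €504.00 + 23.4% × (€6,730.00 − €3,600.00) = €504.00 + 23.4% × €3,130.00 = €1,236.42
Supplemental (16.2% flat on bonus): 16.2% × €3,900.00 = €631.80
Total provincial income tax: €1,236.42 + €631.80 = €1,868.22

€1,868.22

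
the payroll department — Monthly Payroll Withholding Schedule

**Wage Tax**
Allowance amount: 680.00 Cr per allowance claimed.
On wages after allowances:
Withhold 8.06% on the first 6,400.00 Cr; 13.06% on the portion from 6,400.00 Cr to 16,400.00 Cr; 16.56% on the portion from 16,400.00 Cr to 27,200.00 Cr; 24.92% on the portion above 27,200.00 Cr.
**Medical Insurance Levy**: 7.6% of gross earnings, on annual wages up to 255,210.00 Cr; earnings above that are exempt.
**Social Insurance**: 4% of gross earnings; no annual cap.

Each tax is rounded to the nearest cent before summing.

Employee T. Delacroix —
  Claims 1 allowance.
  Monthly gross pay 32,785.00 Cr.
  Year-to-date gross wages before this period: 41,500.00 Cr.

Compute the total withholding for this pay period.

Wage Tax: taxable = 32,785.00 Cr − 1×680.00 Cr = 32,105.00 Cr
  3,610.32 Cr + 24.92% × (32,105.00 Cr − 27,200.00 Cr) = 3,610.32 Cr + 24.92% × 4,905.00 Cr = 4,832.65 Cr
Medical Insurance Levy: 7.6% × 32,785.00 Cr = 2,491.66 Cr
Social Insurance: 4% × 32,785.00 Cr = 1,311.40 Cr
Total: 4,832.65 Cr + 2,491.66 Cr + 1,311.40 Cr = 8,635.71 Cr

8,635.71 Cr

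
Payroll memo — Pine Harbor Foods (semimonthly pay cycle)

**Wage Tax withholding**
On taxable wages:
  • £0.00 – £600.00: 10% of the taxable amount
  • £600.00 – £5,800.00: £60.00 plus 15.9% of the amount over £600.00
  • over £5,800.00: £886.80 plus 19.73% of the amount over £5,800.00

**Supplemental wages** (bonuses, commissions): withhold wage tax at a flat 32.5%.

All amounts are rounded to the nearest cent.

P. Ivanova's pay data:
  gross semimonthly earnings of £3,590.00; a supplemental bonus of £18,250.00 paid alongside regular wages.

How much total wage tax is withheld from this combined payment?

£6,466.66

Wage Tax: taxable = £3,590.00
  £60.00 + 15.9% × (£3,590.00 − £600.00) = £60.00 + 15.9% × £2,990.00 = £535.41
Supplemental (32.5% flat on bonus): 32.5% × £18,250.00 = £5,931.25
Total wage tax: £535.41 + £5,931.25 = £6,466.66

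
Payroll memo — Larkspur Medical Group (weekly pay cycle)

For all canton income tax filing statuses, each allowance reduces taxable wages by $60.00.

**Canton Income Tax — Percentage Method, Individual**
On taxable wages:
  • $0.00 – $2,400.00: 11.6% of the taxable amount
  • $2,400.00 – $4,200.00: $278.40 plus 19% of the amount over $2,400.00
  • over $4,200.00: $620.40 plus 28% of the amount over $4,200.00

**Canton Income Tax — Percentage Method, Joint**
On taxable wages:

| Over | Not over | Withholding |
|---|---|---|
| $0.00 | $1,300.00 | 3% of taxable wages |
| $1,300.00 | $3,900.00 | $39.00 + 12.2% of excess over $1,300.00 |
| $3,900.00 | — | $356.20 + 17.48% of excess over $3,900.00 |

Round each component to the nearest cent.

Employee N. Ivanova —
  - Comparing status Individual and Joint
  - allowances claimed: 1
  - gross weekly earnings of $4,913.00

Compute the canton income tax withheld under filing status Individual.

Canton Income Tax (Individual): taxable = $4,913.00 − 1×$60.00 = $4,853.00
  $620.40 + 28% × ($4,853.00 − $4,200.00) = $620.40 + 28% × $653.00 = $803.24

$803.24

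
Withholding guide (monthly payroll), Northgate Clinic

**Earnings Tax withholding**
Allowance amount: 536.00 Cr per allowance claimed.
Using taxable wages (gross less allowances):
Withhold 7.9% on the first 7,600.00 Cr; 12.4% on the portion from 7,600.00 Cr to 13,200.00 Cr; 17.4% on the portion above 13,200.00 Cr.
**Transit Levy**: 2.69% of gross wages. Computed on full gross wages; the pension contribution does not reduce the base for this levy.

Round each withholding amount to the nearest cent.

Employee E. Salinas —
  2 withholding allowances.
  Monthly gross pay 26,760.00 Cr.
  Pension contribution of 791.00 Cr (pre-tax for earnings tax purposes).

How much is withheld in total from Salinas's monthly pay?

4,049.92 Cr

Earnings Tax: taxable = 26,760.00 Cr − 791.00 Cr − 2×536.00 Cr = 24,897.00 Cr
  1,294.80 Cr + 17.4% × (24,897.00 Cr − 13,200.00 Cr) = 1,294.80 Cr + 17.4% × 11,697.00 Cr = 3,330.08 Cr
Transit Levy: 2.69% × 26,760.00 Cr = 719.84 Cr
Total: 3,330.08 Cr + 719.84 Cr = 4,049.92 Cr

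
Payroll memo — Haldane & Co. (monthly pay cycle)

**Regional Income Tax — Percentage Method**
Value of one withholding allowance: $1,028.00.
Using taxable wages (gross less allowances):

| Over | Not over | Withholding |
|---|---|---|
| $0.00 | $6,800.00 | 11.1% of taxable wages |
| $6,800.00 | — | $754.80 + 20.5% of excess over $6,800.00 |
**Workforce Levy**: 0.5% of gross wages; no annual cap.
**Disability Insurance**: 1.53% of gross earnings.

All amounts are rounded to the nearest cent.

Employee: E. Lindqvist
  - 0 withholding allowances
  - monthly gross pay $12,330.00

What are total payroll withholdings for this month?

$2,138.75

Regional Income Tax: taxable = $12,330.00
  $754.80 + 20.5% × ($12,330.00 − $6,800.00) = $754.80 + 20.5% × $5,530.00 = $1,888.45
Workforce Levy: 0.5% × $12,330.00 = $61.65
Disability Insurance: 1.53% × $12,330.00 = $188.65
Total: $1,888.45 + $61.65 + $188.65 = $2,138.75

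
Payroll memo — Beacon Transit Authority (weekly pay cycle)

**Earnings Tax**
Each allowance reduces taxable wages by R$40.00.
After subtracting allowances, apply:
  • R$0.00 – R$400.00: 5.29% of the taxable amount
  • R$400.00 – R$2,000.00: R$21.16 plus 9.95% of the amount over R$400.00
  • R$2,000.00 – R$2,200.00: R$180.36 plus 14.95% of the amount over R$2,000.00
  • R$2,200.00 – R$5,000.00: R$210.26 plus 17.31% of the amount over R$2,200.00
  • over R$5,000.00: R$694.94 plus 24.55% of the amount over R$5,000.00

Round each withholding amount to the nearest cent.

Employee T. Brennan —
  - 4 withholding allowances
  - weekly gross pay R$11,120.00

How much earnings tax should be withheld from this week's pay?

Earnings Tax: taxable = R$11,120.00 − 4×R$40.00 = R$10,960.00
  R$694.94 + 24.55% × (R$10,960.00 − R$5,000.00) = R$694.94 + 24.55% × R$5,960.00 = R$2,158.12

R$2,158.12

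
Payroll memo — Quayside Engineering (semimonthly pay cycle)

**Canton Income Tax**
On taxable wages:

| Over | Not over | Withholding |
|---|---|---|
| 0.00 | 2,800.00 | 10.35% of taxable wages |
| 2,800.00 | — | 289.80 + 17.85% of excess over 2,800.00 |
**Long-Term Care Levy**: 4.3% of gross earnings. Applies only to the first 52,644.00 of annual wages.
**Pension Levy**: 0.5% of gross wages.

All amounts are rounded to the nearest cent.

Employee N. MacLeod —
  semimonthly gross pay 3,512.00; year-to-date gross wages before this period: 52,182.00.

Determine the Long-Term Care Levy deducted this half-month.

Long-Term Care Levy: cap 52,644.00 − YTD 52,182.00 = 462.00 subject; 4.3% × 462.00 = 19.87

19.87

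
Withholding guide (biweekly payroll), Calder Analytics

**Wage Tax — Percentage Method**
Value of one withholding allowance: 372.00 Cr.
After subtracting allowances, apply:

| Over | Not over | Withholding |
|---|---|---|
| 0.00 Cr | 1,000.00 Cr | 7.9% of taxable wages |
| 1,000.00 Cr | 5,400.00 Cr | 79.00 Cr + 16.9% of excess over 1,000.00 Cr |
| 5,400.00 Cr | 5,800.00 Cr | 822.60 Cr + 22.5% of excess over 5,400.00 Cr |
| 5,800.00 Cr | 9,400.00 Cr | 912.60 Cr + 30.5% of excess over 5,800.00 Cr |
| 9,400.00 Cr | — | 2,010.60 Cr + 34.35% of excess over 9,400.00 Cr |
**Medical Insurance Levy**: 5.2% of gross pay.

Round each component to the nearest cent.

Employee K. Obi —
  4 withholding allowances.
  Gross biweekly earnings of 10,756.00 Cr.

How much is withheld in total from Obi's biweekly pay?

Wage Tax: taxable = 10,756.00 Cr − 4×372.00 Cr = 9,268.00 Cr
  912.60 Cr + 30.5% × (9,268.00 Cr − 5,800.00 Cr) = 912.60 Cr + 30.5% × 3,468.00 Cr = 1,970.34 Cr
Medical Insurance Levy: 5.2% × 10,756.00 Cr = 559.31 Cr
Total: 1,970.34 Cr + 559.31 Cr = 2,529.65 Cr

2,529.65 Cr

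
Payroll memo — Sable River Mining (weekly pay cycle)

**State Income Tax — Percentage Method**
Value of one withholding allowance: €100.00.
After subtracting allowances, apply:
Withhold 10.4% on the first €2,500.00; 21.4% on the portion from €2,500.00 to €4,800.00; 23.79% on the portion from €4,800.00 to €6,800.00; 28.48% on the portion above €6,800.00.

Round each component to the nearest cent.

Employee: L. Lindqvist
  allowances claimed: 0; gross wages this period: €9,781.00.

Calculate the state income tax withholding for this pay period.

State Income Tax: taxable = €9,781.00
  €1,228.00 + 28.48% × (€9,781.00 − €6,800.00) = €1,228.00 + 28.48% × €2,981.00 = €2,076.99

€2,076.99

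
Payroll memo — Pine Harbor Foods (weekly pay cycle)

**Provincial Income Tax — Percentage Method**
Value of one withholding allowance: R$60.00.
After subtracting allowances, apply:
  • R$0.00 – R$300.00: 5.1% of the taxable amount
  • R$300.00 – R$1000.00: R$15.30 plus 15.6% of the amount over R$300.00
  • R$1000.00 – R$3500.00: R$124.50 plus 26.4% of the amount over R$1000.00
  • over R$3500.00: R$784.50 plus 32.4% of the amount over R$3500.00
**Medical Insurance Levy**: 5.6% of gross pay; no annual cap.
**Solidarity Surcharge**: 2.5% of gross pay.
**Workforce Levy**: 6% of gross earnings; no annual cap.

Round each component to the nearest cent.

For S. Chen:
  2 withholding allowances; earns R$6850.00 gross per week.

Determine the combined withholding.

R$2796.87

Provincial Income Tax: taxable = R$6850.00 − 2×R$60.00 = R$6730.00
  R$784.50 + 32.4% × (R$6730.00 − R$3500.00) = R$784.50 + 32.4% × R$3230.00 = R$1831.02
Medical Insurance Levy: 5.6% × R$6850.00 = R$383.60
Solidarity Surcharge: 2.5% × R$6850.00 = R$171.25
Workforce Levy: 6% × R$6850.00 = R$411.00
Total: R$1831.02 + R$383.60 + R$171.25 + R$411.00 = R$2796.87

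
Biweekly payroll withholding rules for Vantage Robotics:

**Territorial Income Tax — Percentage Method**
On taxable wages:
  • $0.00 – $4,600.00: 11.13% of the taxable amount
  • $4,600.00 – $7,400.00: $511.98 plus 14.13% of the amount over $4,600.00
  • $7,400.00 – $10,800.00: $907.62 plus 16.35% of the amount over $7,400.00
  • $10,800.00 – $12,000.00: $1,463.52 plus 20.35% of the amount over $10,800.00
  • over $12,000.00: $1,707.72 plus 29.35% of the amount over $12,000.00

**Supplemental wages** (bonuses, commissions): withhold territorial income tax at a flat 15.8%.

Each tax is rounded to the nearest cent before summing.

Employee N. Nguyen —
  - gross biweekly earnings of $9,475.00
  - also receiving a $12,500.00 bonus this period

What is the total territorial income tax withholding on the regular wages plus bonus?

$3,221.88

Territorial Income Tax: taxable = $9,475.00
  $907.62 + 16.35% × ($9,475.00 − $7,400.00) = $907.62 + 16.35% × $2,075.00 = $1,246.88
Supplemental (15.8% flat on bonus): 15.8% × $12,500.00 = $1,975.00
Total territorial income tax: $1,246.88 + $1,975.00 = $3,221.88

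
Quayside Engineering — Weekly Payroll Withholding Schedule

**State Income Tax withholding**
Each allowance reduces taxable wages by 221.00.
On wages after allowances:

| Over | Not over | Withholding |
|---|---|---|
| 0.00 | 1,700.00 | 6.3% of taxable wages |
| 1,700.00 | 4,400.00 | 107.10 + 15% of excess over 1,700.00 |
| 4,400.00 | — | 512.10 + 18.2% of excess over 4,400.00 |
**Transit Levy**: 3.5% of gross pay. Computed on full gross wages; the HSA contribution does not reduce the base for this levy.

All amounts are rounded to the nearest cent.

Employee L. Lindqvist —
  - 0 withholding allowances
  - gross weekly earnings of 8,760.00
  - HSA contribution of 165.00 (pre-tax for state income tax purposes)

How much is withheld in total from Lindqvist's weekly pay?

1,582.19

State Income Tax: taxable = 8,760.00 − 165.00 = 8,595.00
  512.10 + 18.2% × (8,595.00 − 4,400.00) = 512.10 + 18.2% × 4,195.00 = 1,275.59
Transit Levy: 3.5% × 8,760.00 = 306.60
Total: 1,275.59 + 306.60 = 1,582.19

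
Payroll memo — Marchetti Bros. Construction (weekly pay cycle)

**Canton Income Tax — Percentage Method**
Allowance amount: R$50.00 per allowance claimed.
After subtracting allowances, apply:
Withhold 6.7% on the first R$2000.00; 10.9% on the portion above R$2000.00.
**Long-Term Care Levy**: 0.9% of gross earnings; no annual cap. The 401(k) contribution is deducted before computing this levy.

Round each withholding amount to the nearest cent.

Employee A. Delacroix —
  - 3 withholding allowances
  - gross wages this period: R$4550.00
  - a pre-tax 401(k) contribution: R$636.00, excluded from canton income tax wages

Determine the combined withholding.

Canton Income Tax: taxable = R$4550.00 − R$636.00 − 3×R$50.00 = R$3764.00
  R$134.00 + 10.9% × (R$3764.00 − R$2000.00) = R$134.00 + 10.9% × R$1764.00 = R$326.28
Long-Term Care Levy: 0.9% × R$3914.00 = R$35.23
Total: R$326.28 + R$35.23 = R$361.51

R$361.51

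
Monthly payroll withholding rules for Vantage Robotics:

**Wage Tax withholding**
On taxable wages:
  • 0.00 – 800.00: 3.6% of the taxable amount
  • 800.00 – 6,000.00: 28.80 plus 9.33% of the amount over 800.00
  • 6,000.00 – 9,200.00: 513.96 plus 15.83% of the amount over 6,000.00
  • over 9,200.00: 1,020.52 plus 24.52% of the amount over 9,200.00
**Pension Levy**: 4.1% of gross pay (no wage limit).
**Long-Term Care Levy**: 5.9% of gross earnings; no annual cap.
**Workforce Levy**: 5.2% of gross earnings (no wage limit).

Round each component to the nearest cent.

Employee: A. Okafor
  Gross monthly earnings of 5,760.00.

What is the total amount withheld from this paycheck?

Wage Tax: taxable = 5,760.00
  28.80 + 9.33% × (5,760.00 − 800.00) = 28.80 + 9.33% × 4,960.00 = 491.57
Pension Levy: 4.1% × 5,760.00 = 236.16
Long-Term Care Levy: 5.9% × 5,760.00 = 339.84
Workforce Levy: 5.2% × 5,760.00 = 299.52
Total: 491.57 + 236.16 + 339.84 + 299.52 = 1,367.09

1,367.09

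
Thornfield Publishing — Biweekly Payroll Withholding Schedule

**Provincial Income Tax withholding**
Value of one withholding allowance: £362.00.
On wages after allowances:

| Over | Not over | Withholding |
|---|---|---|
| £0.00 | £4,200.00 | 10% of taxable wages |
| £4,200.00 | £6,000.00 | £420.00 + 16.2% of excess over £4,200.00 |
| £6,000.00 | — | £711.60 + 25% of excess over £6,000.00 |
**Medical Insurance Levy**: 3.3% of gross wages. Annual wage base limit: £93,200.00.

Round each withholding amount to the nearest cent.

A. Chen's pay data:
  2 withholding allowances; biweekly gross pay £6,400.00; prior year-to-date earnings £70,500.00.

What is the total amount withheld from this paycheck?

£870.31

Provincial Income Tax: taxable = £6,400.00 − 2×£362.00 = £5,676.00
  £420.00 + 16.2% × (£5,676.00 − £4,200.00) = £420.00 + 16.2% × £1,476.00 = £659.11
Medical Insurance Levy: 3.3% × £6,400.00 = £211.20
Total: £659.11 + £211.20 = £870.31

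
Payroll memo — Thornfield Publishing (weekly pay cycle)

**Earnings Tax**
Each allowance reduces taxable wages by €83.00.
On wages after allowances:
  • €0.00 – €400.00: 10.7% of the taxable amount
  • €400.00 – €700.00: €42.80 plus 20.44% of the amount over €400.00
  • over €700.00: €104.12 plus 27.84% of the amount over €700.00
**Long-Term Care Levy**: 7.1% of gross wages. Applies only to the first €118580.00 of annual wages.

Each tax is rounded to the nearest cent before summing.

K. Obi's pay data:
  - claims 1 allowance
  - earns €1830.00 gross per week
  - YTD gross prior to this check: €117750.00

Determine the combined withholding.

Earnings Tax: taxable = €1830.00 − 1×€83.00 = €1747.00
  €104.12 + 27.84% × (€1747.00 − €700.00) = €104.12 + 27.84% × €1047.00 = €395.60
Long-Term Care Levy: cap €118580.00 − YTD €117750.00 = €830.00 subject; 7.1% × €830.00 = €58.93
Total: €395.60 + €58.93 = €454.53

€454.53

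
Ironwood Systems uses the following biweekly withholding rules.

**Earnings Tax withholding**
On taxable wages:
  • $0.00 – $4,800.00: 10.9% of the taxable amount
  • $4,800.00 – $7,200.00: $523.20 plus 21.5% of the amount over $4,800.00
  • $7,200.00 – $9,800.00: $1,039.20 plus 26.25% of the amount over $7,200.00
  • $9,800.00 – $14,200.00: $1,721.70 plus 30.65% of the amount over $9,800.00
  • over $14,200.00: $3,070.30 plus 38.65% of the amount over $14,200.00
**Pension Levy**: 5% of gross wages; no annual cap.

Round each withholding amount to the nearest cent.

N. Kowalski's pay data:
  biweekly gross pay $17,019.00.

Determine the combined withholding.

Earnings Tax: taxable = $17,019.00
  $3,070.30 + 38.65% × ($17,019.00 − $14,200.00) = $3,070.30 + 38.65% × $2,819.00 = $4,159.84
Pension Levy: 5% × $17,019.00 = $850.95
Total: $4,159.84 + $850.95 = $5,010.79

$5,010.79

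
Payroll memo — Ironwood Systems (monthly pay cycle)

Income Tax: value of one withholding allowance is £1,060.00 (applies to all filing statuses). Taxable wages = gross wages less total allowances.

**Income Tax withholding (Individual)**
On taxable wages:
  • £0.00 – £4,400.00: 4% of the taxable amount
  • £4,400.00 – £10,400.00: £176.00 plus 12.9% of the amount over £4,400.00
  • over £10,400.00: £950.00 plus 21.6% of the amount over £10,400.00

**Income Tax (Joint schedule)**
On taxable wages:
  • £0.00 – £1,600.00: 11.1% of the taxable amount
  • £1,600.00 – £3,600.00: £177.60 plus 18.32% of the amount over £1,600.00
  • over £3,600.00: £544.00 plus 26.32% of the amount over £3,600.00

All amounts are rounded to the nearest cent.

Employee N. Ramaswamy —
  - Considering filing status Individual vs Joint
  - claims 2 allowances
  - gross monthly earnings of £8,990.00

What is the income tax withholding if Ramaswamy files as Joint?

Income Tax (Joint): taxable = £8,990.00 − 2×£1,060.00 = £6,870.00
  £544.00 + 26.32% × (£6,870.00 − £3,600.00) = £544.00 + 26.32% × £3,270.00 = £1,404.66

£1,404.66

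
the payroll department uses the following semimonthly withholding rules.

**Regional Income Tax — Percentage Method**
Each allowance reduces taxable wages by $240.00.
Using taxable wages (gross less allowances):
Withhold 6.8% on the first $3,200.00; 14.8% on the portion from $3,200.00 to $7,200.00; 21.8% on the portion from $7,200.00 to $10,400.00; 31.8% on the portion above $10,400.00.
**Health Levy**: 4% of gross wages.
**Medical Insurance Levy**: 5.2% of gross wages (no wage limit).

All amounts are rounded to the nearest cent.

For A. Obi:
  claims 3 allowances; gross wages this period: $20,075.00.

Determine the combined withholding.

Regional Income Tax: taxable = $20,075.00 − 3×$240.00 = $19,355.00
  $1,507.20 + 31.8% × ($19,355.00 − $10,400.00) = $1,507.20 + 31.8% × $8,955.00 = $4,354.89
Health Levy: 4% × $20,075.00 = $803.00
Medical Insurance Levy: 5.2% × $20,075.00 = $1,043.90
Total: $4,354.89 + $803.00 + $1,043.90 = $6,201.79

$6,201.79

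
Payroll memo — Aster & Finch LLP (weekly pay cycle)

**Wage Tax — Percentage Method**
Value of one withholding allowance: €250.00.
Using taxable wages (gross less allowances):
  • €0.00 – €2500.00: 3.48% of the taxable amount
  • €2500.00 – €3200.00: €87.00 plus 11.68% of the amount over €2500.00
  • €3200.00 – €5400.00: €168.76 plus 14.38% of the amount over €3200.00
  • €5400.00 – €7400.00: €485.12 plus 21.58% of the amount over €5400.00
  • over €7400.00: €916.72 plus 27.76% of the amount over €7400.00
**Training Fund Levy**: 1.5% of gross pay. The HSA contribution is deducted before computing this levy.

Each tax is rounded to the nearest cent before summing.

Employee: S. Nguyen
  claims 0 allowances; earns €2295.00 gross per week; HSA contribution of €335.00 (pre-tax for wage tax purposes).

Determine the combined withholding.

€97.61

Wage Tax: taxable = €2295.00 − €335.00 = €1960.00
  3.48% × €1960.00 = €68.21
Training Fund Levy: 1.5% × €1960.00 = €29.40
Total: €68.21 + €29.40 = €97.61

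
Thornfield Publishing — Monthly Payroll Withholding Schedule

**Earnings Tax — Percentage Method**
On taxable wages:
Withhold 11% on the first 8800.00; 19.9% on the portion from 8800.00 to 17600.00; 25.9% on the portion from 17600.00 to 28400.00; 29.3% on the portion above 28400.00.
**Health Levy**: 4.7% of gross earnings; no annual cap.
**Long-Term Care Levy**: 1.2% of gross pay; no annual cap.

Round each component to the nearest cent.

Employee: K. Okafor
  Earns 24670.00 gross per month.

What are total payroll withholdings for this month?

6005.86

Earnings Tax: taxable = 24670.00
  2719.20 + 25.9% × (24670.00 − 17600.00) = 2719.20 + 25.9% × 7070.00 = 4550.33
Health Levy: 4.7% × 24670.00 = 1159.49
Long-Term Care Levy: 1.2% × 24670.00 = 296.04
Total: 4550.33 + 1159.49 + 296.04 = 6005.86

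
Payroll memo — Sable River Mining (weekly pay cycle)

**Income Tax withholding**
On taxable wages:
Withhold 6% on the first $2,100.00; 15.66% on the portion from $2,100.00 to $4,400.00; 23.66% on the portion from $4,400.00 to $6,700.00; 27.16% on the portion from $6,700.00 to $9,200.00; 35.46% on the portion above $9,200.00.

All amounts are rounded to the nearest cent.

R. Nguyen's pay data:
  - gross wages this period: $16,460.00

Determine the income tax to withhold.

Income Tax: taxable = $16,460.00
  $1,709.36 + 35.46% × ($16,460.00 − $9,200.00) = $1,709.36 + 35.46% × $7,260.00 = $4,283.76

$4,283.76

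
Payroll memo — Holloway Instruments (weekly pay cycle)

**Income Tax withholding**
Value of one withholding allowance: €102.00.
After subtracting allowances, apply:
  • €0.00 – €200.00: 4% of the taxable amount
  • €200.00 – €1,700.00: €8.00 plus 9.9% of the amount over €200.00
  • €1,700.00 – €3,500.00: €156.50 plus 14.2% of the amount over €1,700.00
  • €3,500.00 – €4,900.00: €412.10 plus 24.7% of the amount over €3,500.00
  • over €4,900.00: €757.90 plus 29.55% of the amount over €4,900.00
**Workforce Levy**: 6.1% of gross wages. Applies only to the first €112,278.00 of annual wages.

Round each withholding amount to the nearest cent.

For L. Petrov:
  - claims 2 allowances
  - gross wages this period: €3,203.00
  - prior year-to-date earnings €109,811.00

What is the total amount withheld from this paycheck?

€491.45

Income Tax: taxable = €3,203.00 − 2×€102.00 = €2,999.00
  €156.50 + 14.2% × (€2,999.00 − €1,700.00) = €156.50 + 14.2% × €1,299.00 = €340.96
Workforce Levy: cap €112,278.00 − YTD €109,811.00 = €2,467.00 subject; 6.1% × €2,467.00 = €150.49
Total: €340.96 + €150.49 = €491.45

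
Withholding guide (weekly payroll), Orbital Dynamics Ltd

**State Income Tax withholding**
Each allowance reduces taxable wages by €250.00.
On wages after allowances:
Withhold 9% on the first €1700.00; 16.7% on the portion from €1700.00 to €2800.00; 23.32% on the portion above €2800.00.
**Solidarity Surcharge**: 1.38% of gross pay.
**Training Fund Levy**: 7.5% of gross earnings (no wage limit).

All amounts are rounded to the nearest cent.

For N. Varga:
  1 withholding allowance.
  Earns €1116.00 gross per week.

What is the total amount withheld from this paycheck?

€177.04

State Income Tax: taxable = €1116.00 − 1×€250.00 = €866.00
  9% × €866.00 = €77.94
Solidarity Surcharge: 1.38% × €1116.00 = €15.40
Training Fund Levy: 7.5% × €1116.00 = €83.70
Total: €77.94 + €15.40 + €83.70 = €177.04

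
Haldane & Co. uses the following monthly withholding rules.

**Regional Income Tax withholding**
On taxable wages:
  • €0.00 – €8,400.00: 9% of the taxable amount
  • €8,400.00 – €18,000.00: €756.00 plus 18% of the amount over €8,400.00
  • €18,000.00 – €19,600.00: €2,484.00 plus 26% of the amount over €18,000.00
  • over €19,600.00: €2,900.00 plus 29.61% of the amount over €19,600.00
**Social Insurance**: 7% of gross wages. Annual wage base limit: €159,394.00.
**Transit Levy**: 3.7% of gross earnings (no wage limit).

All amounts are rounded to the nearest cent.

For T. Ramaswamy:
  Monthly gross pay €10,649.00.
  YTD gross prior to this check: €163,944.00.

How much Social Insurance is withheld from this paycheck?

Social Insurance: YTD €163,944.00 ≥ cap €159,394.00 → €0.00

€0.00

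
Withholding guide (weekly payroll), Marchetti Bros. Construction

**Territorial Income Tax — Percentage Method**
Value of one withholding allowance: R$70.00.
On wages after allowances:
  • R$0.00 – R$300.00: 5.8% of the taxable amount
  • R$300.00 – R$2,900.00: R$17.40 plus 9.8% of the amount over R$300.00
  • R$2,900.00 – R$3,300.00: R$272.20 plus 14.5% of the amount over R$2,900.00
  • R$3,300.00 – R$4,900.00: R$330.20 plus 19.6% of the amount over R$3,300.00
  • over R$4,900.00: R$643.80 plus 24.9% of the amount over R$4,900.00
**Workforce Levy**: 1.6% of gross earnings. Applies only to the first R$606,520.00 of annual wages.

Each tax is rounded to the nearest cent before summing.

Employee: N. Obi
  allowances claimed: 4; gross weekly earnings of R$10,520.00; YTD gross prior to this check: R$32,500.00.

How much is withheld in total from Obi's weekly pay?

R$2,141.78

Territorial Income Tax: taxable = R$10,520.00 − 4×R$70.00 = R$10,240.00
  R$643.80 + 24.9% × (R$10,240.00 − R$4,900.00) = R$643.80 + 24.9% × R$5,340.00 = R$1,973.46
Workforce Levy: 1.6% × R$10,520.00 = R$168.32
Total: R$1,973.46 + R$168.32 = R$2,141.78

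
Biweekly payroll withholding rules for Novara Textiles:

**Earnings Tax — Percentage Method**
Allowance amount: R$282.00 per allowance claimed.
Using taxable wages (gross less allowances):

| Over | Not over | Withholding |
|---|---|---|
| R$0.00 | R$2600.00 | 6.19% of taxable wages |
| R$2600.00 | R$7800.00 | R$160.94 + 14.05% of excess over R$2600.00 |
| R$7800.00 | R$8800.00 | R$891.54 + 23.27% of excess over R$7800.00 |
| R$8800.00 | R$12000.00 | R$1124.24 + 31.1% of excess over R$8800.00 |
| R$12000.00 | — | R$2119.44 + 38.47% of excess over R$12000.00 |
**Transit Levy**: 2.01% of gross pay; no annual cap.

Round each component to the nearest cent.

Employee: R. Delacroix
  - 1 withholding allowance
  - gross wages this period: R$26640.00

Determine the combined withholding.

Earnings Tax: taxable = R$26640.00 − 1×R$282.00 = R$26358.00
  R$2119.44 + 38.47% × (R$26358.00 − R$12000.00) = R$2119.44 + 38.47% × R$14358.00 = R$7642.96
Transit Levy: 2.01% × R$26640.00 = R$535.46
Total: R$7642.96 + R$535.46 = R$8178.42

R$8178.42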